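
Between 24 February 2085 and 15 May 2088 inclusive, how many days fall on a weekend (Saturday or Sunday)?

337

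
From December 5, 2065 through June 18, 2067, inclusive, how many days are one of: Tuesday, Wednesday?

December 5, 2065 is a Saturday.
From December 5, 2065 to June 18, 2067 is 561 days inclusive.
561 = 7 × 80 + 1, so there are 80 full weeks plus 1 extra day.
Each full week contributes 2 days from the set (Tue, Wed): 80 × 2 = 160.
The 1 extra day is Saturday — none qualify.
Total: 160 + 0 = 160.

160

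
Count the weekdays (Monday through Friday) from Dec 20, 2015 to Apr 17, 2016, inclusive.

85

Dec 20, 2015 is a Sunday.
From Dec 20, 2015 to Apr 17, 2016 is 120 days inclusive.
120 = 7 × 17 + 1, so there are 17 full weeks plus 1 extra day.
Each full week contributes 5 weekdays (Mon–Fri): 17 × 5 = 85.
The 1 extra day is Sunday — none qualify.
Total: 85 + 0 = 85.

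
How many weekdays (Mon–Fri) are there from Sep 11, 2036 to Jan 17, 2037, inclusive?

Sep 11, 2036 is a Thursday.
The range spans 129 days (inclusive of both endpoints).
129 = 7 × 18 + 3, so there are 18 full weeks plus 3 extra days.
Each full week contributes 5 weekdays (Mon–Fri): 18 × 5 = 90.
The 3 extra days are Thu, Fri, Sat — 2 of them qualify.
Total: 90 + 2 = 92.

92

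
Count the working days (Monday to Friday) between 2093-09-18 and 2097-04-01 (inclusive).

922

2093-09-18 is a Friday.
The range spans 1292 days (inclusive of both endpoints).
1292 = 7 × 184 + 4, so there are 184 full weeks plus 4 extra days.
Each full week contributes 5 weekdays (Mon–Fri): 184 × 5 = 920.
The 4 extra days are Fri, Sat, Sun, Mon — 2 of them qualify.
Total: 920 + 2 = 922.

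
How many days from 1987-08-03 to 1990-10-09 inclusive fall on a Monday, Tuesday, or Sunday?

500

1987-08-03 is a Monday.
From 1987-08-03 to 1990-10-09 is 1164 days inclusive.
1164 = 7 × 166 + 2, so there are 166 full weeks plus 2 extra days.
Each full week contributes 3 days from the set (Mon, Tue, Sun): 166 × 3 = 498.
The 2 extra days are Monday, Tuesday — 2 of them qualify.
Total: 498 + 2 = 500.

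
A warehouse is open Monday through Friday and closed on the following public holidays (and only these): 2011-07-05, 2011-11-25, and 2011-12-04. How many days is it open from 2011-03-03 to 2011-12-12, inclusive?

201

2011-03-03 is a Thursday.
That's 285 days from start to end, counting both.
285 = 7 × 40 + 5, so there are 40 full weeks plus 5 extra days.
Each full week contributes 5 weekdays (Mon–Fri): 40 × 5 = 200.
The 5 extra days are Thu, Fri, Sat, Sun, Mon — 3 of them qualify.
Total: 200 + 3 = 203.
Holidays: 2011-07-05 (Tue); 2011-11-25 (Fri); 2011-12-04 (Sun).
2 of the 3 holidays fall on weekdays; the rest are weekends and were already excluded.
Business days: 203 − 2 = 201.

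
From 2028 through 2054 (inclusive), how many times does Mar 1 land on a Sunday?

4

Day of week of March 1 in each year:
2028: Wed, 2029: Thu, 2030: Fri, 2031: Sat, 2032: Mon, 2033: Tue, 2034: Wed, 2035: Thu, 2036: Sat, 2037: Sun ✓, 2038: Mon, 2039: Tue, 2040: Thu, 2041: Fri, 2042: Sat, 2043: Sun ✓, 2044: Tue, 2045: Wed, 2046: Thu, 2047: Fri, 2048: Sun ✓, 2049: Mon, 2050: Tue, 2051: Wed, 2052: Fri, 2053: Sat, 2054: Sun ✓
Sundays: 2037, 2043, 2048, 2054.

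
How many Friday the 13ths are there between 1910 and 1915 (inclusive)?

10

Friday-the-13ths by year:
1910: May
1911: Jan, Oct
1912: Sep, Dec
1913: Jun
1914: Feb, Mar, Nov
1915: Aug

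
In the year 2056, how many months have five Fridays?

A month has five Fridays exactly when Friday falls within its first (length − 28) days.
Jan: 31 days, starts Sat → 5 of Sat, Sun, Mon
Feb: 29 days, starts Tue → 5 of Tue
Mar: 31 days, starts Wed → 5 of Wed, Thu, Fri ✓
Apr: 30 days, starts Sat → 5 of Sat, Sun
May: 31 days, starts Mon → 5 of Mon, Tue, Wed
Jun: 30 days, starts Thu → 5 of Thu, Fri ✓
Jul: 31 days, starts Sat → 5 of Sat, Sun, Mon
Aug: 31 days, starts Tue → 5 of Tue, Wed, Thu
Sep: 30 days, starts Fri → 5 of Fri, Sat ✓
Oct: 31 days, starts Sun → 5 of Sun, Mon, Tue
Nov: 30 days, starts Wed → 5 of Wed, Thu
Dec: 31 days, starts Fri → 5 of Fri, Sat, Sun ✓
Months with five Fridays: Mar, Jun, Sep, Dec.

4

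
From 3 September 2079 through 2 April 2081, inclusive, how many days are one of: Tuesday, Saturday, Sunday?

248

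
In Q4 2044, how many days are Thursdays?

October 1, 2044 is a Saturday.
From October 1, 2044 to December 31, 2044 is 92 days inclusive.
92 = 7 × 13 + 1, so there are 13 full weeks plus 1 extra day.
Each full week contributes one Thursday: 13 so far.
The 1 extra day is Saturday — none qualify.
Total: 13 + 0 = 13.

13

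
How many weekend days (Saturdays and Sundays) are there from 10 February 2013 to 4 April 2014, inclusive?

119

10 February 2013 is a Sunday.
That's 419 days from start to end, counting both.
419 = 7 × 59 + 6, so there are 59 full weeks plus 6 extra days.
Each full week contributes 2 weekend days (Sat, Sun): 59 × 2 = 118.
The 6 extra days are Sunday, Monday, Tuesday, Wednesday, Thursday, Friday — 1 of them qualifies.
Total: 118 + 1 = 119.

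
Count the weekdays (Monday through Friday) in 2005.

260

1 January 2005 is a Saturday.
From 1 January 2005 to 31 December 2005 is 365 days inclusive.
365 = 7 × 52 + 1, so there are 52 full weeks plus 1 extra day.
Each full week contributes 5 weekdays (Mon–Fri): 52 × 5 = 260.
The 1 extra day is Sat — none qualify.
Total: 260 + 0 = 260.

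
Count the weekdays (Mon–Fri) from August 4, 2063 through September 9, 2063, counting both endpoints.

25

August 4, 2063 is a Saturday.
The range spans 37 days (inclusive of both endpoints).
37 = 7 × 5 + 2, so there are 5 full weeks plus 2 extra days.
Each full week contributes 5 weekdays (Mon–Fri): 5 × 5 = 25.
The 2 extra days are Saturday, Sunday — none qualify.
Total: 25 + 0 = 25.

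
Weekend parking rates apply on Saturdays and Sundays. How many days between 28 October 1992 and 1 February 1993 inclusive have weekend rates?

28 October 1992 is a Wednesday.
The range spans 97 days (inclusive of both endpoints).
97 = 7 × 13 + 6, so there are 13 full weeks plus 6 extra days.
Each full week contributes 2 weekend days (Sat, Sun): 13 × 2 = 26.
The 6 extra days are Wed, Thu, Fri, Sat, Sun, Mon — 2 of them qualify.
Total: 26 + 2 = 28.

28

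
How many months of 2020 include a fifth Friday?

4

A month has five Fridays exactly when Friday falls within its first (length − 28) days.
Jan: 31 days, starts Wed → 5 of Wed, Thu, Fri ✓
Feb: 29 days, starts Sat → 5 of Sat
Mar: 31 days, starts Sun → 5 of Sun, Mon, Tue
Apr: 30 days, starts Wed → 5 of Wed, Thu
May: 31 days, starts Fri → 5 of Fri, Sat, Sun ✓
Jun: 30 days, starts Mon → 5 of Mon, Tue
Jul: 31 days, starts Wed → 5 of Wed, Thu, Fri ✓
Aug: 31 days, starts Sat → 5 of Sat, Sun, Mon
Sep: 30 days, starts Tue → 5 of Tue, Wed
Oct: 31 days, starts Thu → 5 of Thu, Fri, Sat ✓
Nov: 30 days, starts Sun → 5 of Sun, Mon
Dec: 31 days, starts Tue → 5 of Tue, Wed, Thu
Months with five Fridays: Jan, May, Jul, Oct.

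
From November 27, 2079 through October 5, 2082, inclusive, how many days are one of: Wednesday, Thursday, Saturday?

447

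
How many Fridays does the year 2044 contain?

53

Jan 1, 2044 is a Friday.
The range spans 366 days (inclusive of both endpoints).
366 = 7 × 52 + 2, so there are 52 full weeks plus 2 extra days.
Each full week contributes one Friday: 52 so far.
The 2 extra days are Fri, Sat — 1 of them qualifies.
Total: 52 + 1 = 53.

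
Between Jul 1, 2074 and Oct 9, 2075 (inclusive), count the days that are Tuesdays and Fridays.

Jul 1, 2074 is a Sunday.
From Jul 1, 2074 to Oct 9, 2075 is 466 days inclusive.
466 = 7 × 66 + 4, so there are 66 full weeks plus 4 extra days.
Each full week contributes 2 days from the set (Tue, Fri): 66 × 2 = 132.
The 4 extra days are Sun, Mon, Tue, Wed — 1 of them qualifies.
Total: 132 + 1 = 133.

133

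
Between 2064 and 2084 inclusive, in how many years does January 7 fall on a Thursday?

Day of week of January 7 in each year:
2064: Mon, 2065: Wed, 2066: Thu ✓, 2067: Fri, 2068: Sat, 2069: Mon, 2070: Tue, 2071: Wed, 2072: Thu ✓, 2073: Sat, 2074: Sun, 2075: Mon, 2076: Tue, 2077: Thu ✓, 2078: Fri, 2079: Sat, 2080: Sun, 2081: Tue, 2082: Wed, 2083: Thu ✓, 2084: Fri
Thursdays: 2066, 2072, 2077, 2083.

4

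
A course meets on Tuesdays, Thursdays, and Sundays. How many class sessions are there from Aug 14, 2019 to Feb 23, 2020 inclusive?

Aug 14, 2019 is a Wednesday.
That's 194 days from start to end, counting both.
194 = 7 × 27 + 5, so there are 27 full weeks plus 5 extra days.
Each full week contributes 3 days from the set (Tue, Thu, Sun): 27 × 3 = 81.
The 5 extra days are Wednesday, Thursday, Friday, Saturday, Sunday — 2 of them qualify.
Total: 81 + 2 = 83.

83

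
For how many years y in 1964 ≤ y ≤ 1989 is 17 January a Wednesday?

Day of week of January 17 in each year:
1964: Fri, 1965: Sun, 1966: Mon, 1967: Tue, 1968: Wed ✓, 1969: Fri, 1970: Sat, 1971: Sun, 1972: Mon, 1973: Wed ✓, 1974: Thu, 1975: Fri, 1976: Sat, 1977: Mon, 1978: Tue, 1979: Wed ✓, 1980: Thu, 1981: Sat, 1982: Sun, 1983: Mon, 1984: Tue, 1985: Thu, 1986: Fri, 1987: Sat, 1988: Sun, 1989: Tue
Wednesdays: 1968, 1973, 1979.

3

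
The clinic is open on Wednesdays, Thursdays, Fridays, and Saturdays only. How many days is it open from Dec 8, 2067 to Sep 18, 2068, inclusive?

Dec 8, 2067 is a Thursday.
That's 286 days from start to end, counting both.
286 = 7 × 40 + 6, so there are 40 full weeks plus 6 extra days.
Each full week contributes 4 days from the set (Wed, Thu, Fri, Sat): 40 × 4 = 160.
The 6 extra days are Thursday, Friday, Saturday, Sunday, Monday, Tuesday — 3 of them qualify.
Total: 160 + 3 = 163.

163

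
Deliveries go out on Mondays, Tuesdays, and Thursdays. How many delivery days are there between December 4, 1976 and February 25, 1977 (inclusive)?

36

December 4, 1976 is a Saturday.
From December 4, 1976 to February 25, 1977 is 84 days inclusive.
84 = 7 × 12, so the span is exactly 12 full weeks.
Each full week contributes 3 days from the set (Mon, Tue, Thu): 12 × 3 = 36.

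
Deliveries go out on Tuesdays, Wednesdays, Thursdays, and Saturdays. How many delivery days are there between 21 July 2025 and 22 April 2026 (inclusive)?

21 July 2025 is a Monday.
The range spans 276 days (inclusive of both endpoints).
276 = 7 × 39 + 3, so there are 39 full weeks plus 3 extra days.
Each full week contributes 4 days from the set (Tue, Wed, Thu, Sat): 39 × 4 = 156.
The 3 extra days are Mon, Tue, Wed — 2 of them qualify.
Total: 156 + 2 = 158.

158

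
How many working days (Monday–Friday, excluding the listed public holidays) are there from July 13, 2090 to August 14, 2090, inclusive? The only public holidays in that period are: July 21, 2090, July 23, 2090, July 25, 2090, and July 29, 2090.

July 13, 2090 is a Thursday.
That's 33 days from start to end, counting both.
33 = 7 × 4 + 5, so there are 4 full weeks plus 5 extra days.
Each full week contributes 5 weekdays (Mon–Fri): 4 × 5 = 20.
The 5 extra days are Thu, Fri, Sat, Sun, Mon — 3 of them qualify.
Total: 20 + 3 = 23.
Holidays: July 21, 2090 (Fri); July 23, 2090 (Sun); July 25, 2090 (Tue); July 29, 2090 (Sat).
2 of the 4 holidays fall on weekdays; the rest are weekends and were already excluded.
Business days: 23 − 2 = 21.

21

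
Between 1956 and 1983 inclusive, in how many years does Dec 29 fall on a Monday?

4

Day of week of December 29 in each year:
1956: Sat, 1957: Sun, 1958: Mon ✓, 1959: Tue, 1960: Thu, 1961: Fri, 1962: Sat, 1963: Sun, 1964: Tue, 1965: Wed, 1966: Thu, 1967: Fri, 1968: Sun, 1969: Mon ✓, 1970: Tue, 1971: Wed, 1972: Fri, 1973: Sat, 1974: Sun, 1975: Mon ✓, 1976: Wed, 1977: Thu, 1978: Fri, 1979: Sat, 1980: Mon ✓, 1981: Tue, 1982: Wed, 1983: Thu
Mondays: 1958, 1969, 1975, 1980.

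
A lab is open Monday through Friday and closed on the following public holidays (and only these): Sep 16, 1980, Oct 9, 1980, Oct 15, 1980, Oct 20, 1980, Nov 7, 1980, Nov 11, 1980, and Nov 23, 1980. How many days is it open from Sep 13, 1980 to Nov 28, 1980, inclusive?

49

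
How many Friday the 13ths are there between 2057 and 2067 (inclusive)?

18

Friday-the-13ths by year:
2057: Apr, Jul
2058: Sep, Dec
2059: Jun
2060: Feb, Aug
2061: May
2062: Jan, Oct
2063: Apr, Jul
2064: Jun
2065: Feb, Mar, Nov
2066: Aug
2067: May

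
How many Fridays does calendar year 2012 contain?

January 1, 2012 is a Sunday.
From January 1, 2012 to December 31, 2012 is 366 days inclusive.
366 = 7 × 52 + 2, so there are 52 full weeks plus 2 extra days.
Each full week contributes one Friday: 52 so far.
The 2 extra days are Sunday, Monday — none qualify.
Total: 52 + 0 = 52.

52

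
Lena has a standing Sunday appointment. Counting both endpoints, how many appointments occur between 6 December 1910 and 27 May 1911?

24

6 December 1910 is a Tuesday.
The range spans 173 days (inclusive of both endpoints).
173 = 7 × 24 + 5, so there are 24 full weeks plus 5 extra days.
Each full week contributes one Sunday: 24 so far.
The 5 extra days are Tue, Wed, Thu, Fri, Sat — none qualify.
Total: 24 + 0 = 24.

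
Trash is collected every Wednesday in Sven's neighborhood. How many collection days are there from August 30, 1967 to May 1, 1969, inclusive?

88

August 30, 1967 is a Wednesday.
From August 30, 1967 to May 1, 1969 is 611 days inclusive.
611 = 7 × 87 + 2, so there are 87 full weeks plus 2 extra days.
Each full week contributes one Wednesday: 87 so far.
The 2 extra days are Wed, Thu — 1 of them qualifies.
Total: 87 + 1 = 88.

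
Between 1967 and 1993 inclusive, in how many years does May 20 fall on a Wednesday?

4

Day of week of May 20 in each year:
1967: Sat, 1968: Mon, 1969: Tue, 1970: Wed ✓, 1971: Thu, 1972: Sat, 1973: Sun, 1974: Mon, 1975: Tue, 1976: Thu, 1977: Fri, 1978: Sat, 1979: Sun, 1980: Tue, 1981: Wed ✓, 1982: Thu, 1983: Fri, 1984: Sun, 1985: Mon, 1986: Tue, 1987: Wed ✓, 1988: Fri, 1989: Sat, 1990: Sun, 1991: Mon, 1992: Wed ✓, 1993: Thu
Wednesdays: 1970, 1981, 1987, 1992.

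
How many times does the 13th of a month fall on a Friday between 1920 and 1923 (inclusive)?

7

Friday-the-13ths by year:
1920: Feb, Aug
1921: May
1922: Jan, Oct
1923: Apr, Jul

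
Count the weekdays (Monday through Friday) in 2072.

1 January 2072 is a Friday.
That's 366 days from start to end, counting both.
366 = 7 × 52 + 2, so there are 52 full weeks plus 2 extra days.
Each full week contributes 5 weekdays (Mon–Fri): 52 × 5 = 260.
The 2 extra days are Friday, Saturday — 1 of them qualifies.
Total: 260 + 1 = 261.

261 weekdays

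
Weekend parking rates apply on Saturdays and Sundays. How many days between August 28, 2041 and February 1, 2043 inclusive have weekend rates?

150

August 28, 2041 is a Wednesday.
The range spans 523 days (inclusive of both endpoints).
523 = 7 × 74 + 5, so there are 74 full weeks plus 5 extra days.
Each full week contributes 2 weekend days (Sat, Sun): 74 × 2 = 148.
The 5 extra days are Wednesday, Thursday, Friday, Saturday, Sunday — 2 of them qualify.
Total: 148 + 2 = 150.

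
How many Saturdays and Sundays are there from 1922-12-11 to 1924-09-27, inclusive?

187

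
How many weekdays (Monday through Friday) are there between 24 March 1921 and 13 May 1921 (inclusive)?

24 March 1921 is a Thursday.
From 24 March 1921 to 13 May 1921 is 51 days inclusive.
51 = 7 × 7 + 2, so there are 7 full weeks plus 2 extra days.
Each full week contributes 5 weekdays (Mon–Fri): 7 × 5 = 35.
The 2 extra days are Thu, Fri — 2 of them qualify.
Total: 35 + 2 = 37.

37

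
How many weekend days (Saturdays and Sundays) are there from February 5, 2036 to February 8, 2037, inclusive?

106

February 5, 2036 is a Tuesday.
From February 5, 2036 to February 8, 2037 is 370 days inclusive.
370 = 7 × 52 + 6, so there are 52 full weeks plus 6 extra days.
Each full week contributes 2 weekend days (Sat, Sun): 52 × 2 = 104.
The 6 extra days are Tuesday, Wednesday, Thursday, Friday, Saturday, Sunday — 2 of them qualify.
Total: 104 + 2 = 106.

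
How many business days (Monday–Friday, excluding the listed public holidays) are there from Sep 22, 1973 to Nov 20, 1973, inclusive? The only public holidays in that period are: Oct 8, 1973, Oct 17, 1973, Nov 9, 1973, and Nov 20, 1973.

38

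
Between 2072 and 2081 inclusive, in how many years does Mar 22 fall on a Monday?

1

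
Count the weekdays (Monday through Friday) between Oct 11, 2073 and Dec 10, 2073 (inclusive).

43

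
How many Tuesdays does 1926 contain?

52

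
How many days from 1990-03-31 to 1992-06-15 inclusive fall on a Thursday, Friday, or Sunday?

346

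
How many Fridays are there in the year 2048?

Jan 1, 2048 is a Wednesday.
That's 366 days from start to end, counting both.
366 = 7 × 52 + 2, so there are 52 full weeks plus 2 extra days.
Each full week contributes one Friday: 52 so far.
The 2 extra days are Wed, Thu — none qualify.
Total: 52 + 0 = 52.

52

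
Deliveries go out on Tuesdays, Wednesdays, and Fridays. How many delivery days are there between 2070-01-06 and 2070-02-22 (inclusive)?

21

2070-01-06 is a Monday.
From 2070-01-06 to 2070-02-22 is 48 days inclusive.
48 = 7 × 6 + 6, so there are 6 full weeks plus 6 extra days.
Each full week contributes 3 days from the set (Tue, Wed, Fri): 6 × 3 = 18.
The 6 extra days are Monday, Tuesday, Wednesday, Thursday, Friday, Saturday — 3 of them qualify.
Total: 18 + 3 = 21.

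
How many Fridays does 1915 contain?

53

Jan 1, 1915 is a Friday.
That's 365 days from start to end, counting both.
365 = 7 × 52 + 1, so there are 52 full weeks plus 1 extra day.
Each full week contributes one Friday: 52 so far.
The 1 extra day is Friday — 1 of them qualifies.
Total: 52 + 1 = 53.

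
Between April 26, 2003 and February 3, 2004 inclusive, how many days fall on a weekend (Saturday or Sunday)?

April 26, 2003 is a Saturday.
From April 26, 2003 to February 3, 2004 is 284 days inclusive.
284 = 7 × 40 + 4, so there are 40 full weeks plus 4 extra days.
Each full week contributes 2 weekend days (Sat, Sun): 40 × 2 = 80.
The 4 extra days are Sat, Sun, Mon, Tue — 2 of them qualify.
Total: 80 + 2 = 82.

82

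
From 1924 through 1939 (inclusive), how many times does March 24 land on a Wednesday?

2

Day of week of March 24 in each year:
1924: Mon, 1925: Tue, 1926: Wed ✓, 1927: Thu, 1928: Sat, 1929: Sun, 1930: Mon, 1931: Tue, 1932: Thu, 1933: Fri, 1934: Sat, 1935: Sun, 1936: Tue, 1937: Wed ✓, 1938: Thu, 1939: Fri
Wednesdays: 1926, 1937.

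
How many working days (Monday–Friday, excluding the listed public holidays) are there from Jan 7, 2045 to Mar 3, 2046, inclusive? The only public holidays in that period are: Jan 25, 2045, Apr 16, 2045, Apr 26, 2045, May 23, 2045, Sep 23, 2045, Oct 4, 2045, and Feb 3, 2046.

Jan 7, 2045 is a Saturday.
The range spans 421 days (inclusive of both endpoints).
421 = 7 × 60 + 1, so there are 60 full weeks plus 1 extra day.
Each full week contributes 5 weekdays (Mon–Fri): 60 × 5 = 300.
The 1 extra day is Sat — none qualify.
Total: 300 + 0 = 300.
Holidays: Jan 25, 2045 (Wed); Apr 16, 2045 (Sun); Apr 26, 2045 (Wed); May 23, 2045 (Tue); Sep 23, 2045 (Sat); Oct 4, 2045 (Wed); Feb 3, 2046 (Sat).
4 of the 7 holidays fall on weekdays; the rest are weekends and were already excluded.
Business days: 300 − 4 = 296.

296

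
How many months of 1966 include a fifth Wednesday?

A month has five Wednesdays exactly when Wednesday falls within its first (length − 28) days.
Jan: 31 days, starts Sat → 5 of Sat, Sun, Mon
Feb: 28 days, starts Tue → 5 of (none)
Mar: 31 days, starts Tue → 5 of Tue, Wed, Thu ✓
Apr: 30 days, starts Fri → 5 of Fri, Sat
May: 31 days, starts Sun → 5 of Sun, Mon, Tue
Jun: 30 days, starts Wed → 5 of Wed, Thu ✓
Jul: 31 days, starts Fri → 5 of Fri, Sat, Sun
Aug: 31 days, starts Mon → 5 of Mon, Tue, Wed ✓
Sep: 30 days, starts Thu → 5 of Thu, Fri
Oct: 31 days, starts Sat → 5 of Sat, Sun, Mon
Nov: 30 days, starts Tue → 5 of Tue, Wed ✓
Dec: 31 days, starts Thu → 5 of Thu, Fri, Sat
Months with five Wednesdays: Mar, Jun, Aug, Nov.

4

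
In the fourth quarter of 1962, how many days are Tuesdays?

October 1, 1962 is a Monday.
That's 92 days from start to end, counting both.
92 = 7 × 13 + 1, so there are 13 full weeks plus 1 extra day.
Each full week contributes one Tuesday: 13 so far.
The 1 extra day is Monday — none qualify.
Total: 13 + 0 = 13.

13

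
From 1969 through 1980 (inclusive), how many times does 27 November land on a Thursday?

3

Day of week of November 27 in each year:
1969: Thu ✓, 1970: Fri, 1971: Sat, 1972: Mon, 1973: Tue, 1974: Wed, 1975: Thu ✓, 1976: Sat, 1977: Sun, 1978: Mon, 1979: Tue, 1980: Thu ✓
Thursdays: 1969, 1975, 1980.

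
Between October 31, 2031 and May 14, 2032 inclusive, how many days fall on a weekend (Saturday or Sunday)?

October 31, 2031 is a Friday.
From October 31, 2031 to May 14, 2032 is 197 days inclusive.
197 = 7 × 28 + 1, so there are 28 full weeks plus 1 extra day.
Each full week contributes 2 weekend days (Sat, Sun): 28 × 2 = 56.
The 1 extra day is Fri — none qualify.
Total: 56 + 0 = 56.

56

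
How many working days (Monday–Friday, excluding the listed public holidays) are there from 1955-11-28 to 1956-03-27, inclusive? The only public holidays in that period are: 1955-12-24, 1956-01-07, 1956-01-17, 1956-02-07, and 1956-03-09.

1955-11-28 is a Monday.
From 1955-11-28 to 1956-03-27 is 121 days inclusive.
121 = 7 × 17 + 2, so there are 17 full weeks plus 2 extra days.
Each full week contributes 5 weekdays (Mon–Fri): 17 × 5 = 85.
The 2 extra days are Monday, Tuesday — 2 of them qualify.
Total: 85 + 2 = 87.
Holidays: 1955-12-24 (Sat); 1956-01-07 (Sat); 1956-01-17 (Tue); 1956-02-07 (Tue); 1956-03-09 (Fri).
3 of the 5 holidays fall on weekdays; the rest are weekends and were already excluded.
Business days: 87 − 3 = 84.

84 working days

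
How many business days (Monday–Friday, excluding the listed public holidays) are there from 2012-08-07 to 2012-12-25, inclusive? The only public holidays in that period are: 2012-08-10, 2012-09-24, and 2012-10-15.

2012-08-07 is a Tuesday.
The range spans 141 days (inclusive of both endpoints).
141 = 7 × 20 + 1, so there are 20 full weeks plus 1 extra day.
Each full week contributes 5 weekdays (Mon–Fri): 20 × 5 = 100.
The 1 extra day is Tue — 1 of them qualifies.
Total: 100 + 1 = 101.
Holidays: 2012-08-10 (Fri); 2012-09-24 (Mon); 2012-10-15 (Mon).
All 3 holidays fall on weekdays, so subtract 3.
Business days: 101 − 3 = 98.

98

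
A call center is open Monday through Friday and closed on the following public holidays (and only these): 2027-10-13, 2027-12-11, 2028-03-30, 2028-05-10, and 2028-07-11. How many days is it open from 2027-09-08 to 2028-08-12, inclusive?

239

2027-09-08 is a Wednesday.
The range spans 340 days (inclusive of both endpoints).
340 = 7 × 48 + 4, so there are 48 full weeks plus 4 extra days.
Each full week contributes 5 weekdays (Mon–Fri): 48 × 5 = 240.
The 4 extra days are Wed, Thu, Fri, Sat — 3 of them qualify.
Total: 240 + 3 = 243.
Holidays: 2027-10-13 (Wed); 2027-12-11 (Sat); 2028-03-30 (Thu); 2028-05-10 (Wed); 2028-07-11 (Tue).
4 of the 5 holidays fall on weekdays; the rest are weekends and were already excluded.
Business days: 243 − 4 = 239.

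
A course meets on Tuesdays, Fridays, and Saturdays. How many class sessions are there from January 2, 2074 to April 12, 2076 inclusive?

357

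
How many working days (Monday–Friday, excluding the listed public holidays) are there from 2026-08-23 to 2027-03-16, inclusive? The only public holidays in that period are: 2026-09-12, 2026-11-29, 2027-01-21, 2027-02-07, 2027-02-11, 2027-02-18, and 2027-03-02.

143 working days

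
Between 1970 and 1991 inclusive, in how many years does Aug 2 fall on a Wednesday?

Day of week of August 2 in each year:
1970: Sun, 1971: Mon, 1972: Wed ✓, 1973: Thu, 1974: Fri, 1975: Sat, 1976: Mon, 1977: Tue, 1978: Wed ✓, 1979: Thu, 1980: Sat, 1981: Sun, 1982: Mon, 1983: Tue, 1984: Thu, 1985: Fri, 1986: Sat, 1987: Sun, 1988: Tue, 1989: Wed ✓, 1990: Thu, 1991: Fri
Wednesdays: 1972, 1978, 1989.

3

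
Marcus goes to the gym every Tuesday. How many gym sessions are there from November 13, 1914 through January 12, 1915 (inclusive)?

November 13, 1914 is a Friday.
That's 61 days from start to end, counting both.
61 = 7 × 8 + 5, so there are 8 full weeks plus 5 extra days.
Each full week contributes one Tuesday: 8 so far.
The 5 extra days are Friday, Saturday, Sunday, Monday, Tuesday — 1 of them qualifies.
Total: 8 + 1 = 9.

9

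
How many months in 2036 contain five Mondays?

4

A month has five Mondays exactly when Monday falls within its first (length − 28) days.
Jan: 31 days, starts Tue → 5 of Tue, Wed, Thu
Feb: 29 days, starts Fri → 5 of Fri
Mar: 31 days, starts Sat → 5 of Sat, Sun, Mon ✓
Apr: 30 days, starts Tue → 5 of Tue, Wed
May: 31 days, starts Thu → 5 of Thu, Fri, Sat
Jun: 30 days, starts Sun → 5 of Sun, Mon ✓
Jul: 31 days, starts Tue → 5 of Tue, Wed, Thu
Aug: 31 days, starts Fri → 5 of Fri, Sat, Sun
Sep: 30 days, starts Mon → 5 of Mon, Tue ✓
Oct: 31 days, starts Wed → 5 of Wed, Thu, Fri
Nov: 30 days, starts Sat → 5 of Sat, Sun
Dec: 31 days, starts Mon → 5 of Mon, Tue, Wed ✓
Months with five Mondays: Mar, Jun, Sep, Dec.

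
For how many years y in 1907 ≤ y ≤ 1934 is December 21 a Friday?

4

Day of week of December 21 in each year:
1907: Sat, 1908: Mon, 1909: Tue, 1910: Wed, 1911: Thu, 1912: Sat, 1913: Sun, 1914: Mon, 1915: Tue, 1916: Thu, 1917: Fri ✓, 1918: Sat, 1919: Sun, 1920: Tue, 1921: Wed, 1922: Thu, 1923: Fri ✓, 1924: Sun, 1925: Mon, 1926: Tue, 1927: Wed, 1928: Fri ✓, 1929: Sat, 1930: Sun, 1931: Mon, 1932: Wed, 1933: Thu, 1934: Fri ✓
Fridays: 1917, 1923, 1928, 1934.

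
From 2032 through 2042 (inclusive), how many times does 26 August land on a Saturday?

Day of week of August 26 in each year:
2032: Thu, 2033: Fri, 2034: Sat ✓, 2035: Sun, 2036: Tue, 2037: Wed, 2038: Thu, 2039: Fri, 2040: Sun, 2041: Mon, 2042: Tue
Saturdays: 2034.

1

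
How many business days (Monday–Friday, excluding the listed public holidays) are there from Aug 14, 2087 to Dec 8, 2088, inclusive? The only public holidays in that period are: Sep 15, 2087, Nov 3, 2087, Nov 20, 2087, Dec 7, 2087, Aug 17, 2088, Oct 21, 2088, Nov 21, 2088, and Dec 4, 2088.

Aug 14, 2087 is a Thursday.
From Aug 14, 2087 to Dec 8, 2088 is 483 days inclusive.
483 = 7 × 69, so the span is exactly 69 full weeks.
Each full week contributes 5 weekdays (Mon–Fri): 69 × 5 = 345.
Holidays: Sep 15, 2087 (Mon); Nov 3, 2087 (Mon); Nov 20, 2087 (Thu); Dec 7, 2087 (Sun); Aug 17, 2088 (Tue); Oct 21, 2088 (Thu); Nov 21, 2088 (Sun); Dec 4, 2088 (Sat).
5 of the 8 holidays fall on weekdays; the rest are weekends and were already excluded.
Business days: 345 − 5 = 340.

340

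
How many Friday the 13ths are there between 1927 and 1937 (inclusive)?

20

Friday-the-13ths by year:
1927: May
1928: Jan, Apr, Jul
1929: Sep, Dec
1930: Jun
1931: Feb, Mar, Nov
1932: May
1933: Jan, Oct
1934: Apr, Jul
1935: Sep, Dec
1936: Mar, Nov
1937: Aug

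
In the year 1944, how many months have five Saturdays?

5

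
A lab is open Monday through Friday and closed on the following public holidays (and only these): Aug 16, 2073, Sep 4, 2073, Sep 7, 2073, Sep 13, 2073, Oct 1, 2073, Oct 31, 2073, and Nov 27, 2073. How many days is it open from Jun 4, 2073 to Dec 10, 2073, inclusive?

129

Jun 4, 2073 is a Sunday.
That's 190 days from start to end, counting both.
190 = 7 × 27 + 1, so there are 27 full weeks plus 1 extra day.
Each full week contributes 5 weekdays (Mon–Fri): 27 × 5 = 135.
The 1 extra day is Sun — none qualify.
Total: 135 + 0 = 135.
Holidays: Aug 16, 2073 (Wed); Sep 4, 2073 (Mon); Sep 7, 2073 (Thu); Sep 13, 2073 (Wed); Oct 1, 2073 (Sun); Oct 31, 2073 (Tue); Nov 27, 2073 (Mon).
6 of the 7 holidays fall on weekdays; the rest are weekends and were already excluded.
Business days: 135 − 6 = 129.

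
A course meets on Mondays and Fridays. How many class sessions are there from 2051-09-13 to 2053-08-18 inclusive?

202

2051-09-13 is a Wednesday.
That's 706 days from start to end, counting both.
706 = 7 × 100 + 6, so there are 100 full weeks plus 6 extra days.
Each full week contributes 2 days from the set (Mon, Fri): 100 × 2 = 200.
The 6 extra days are Wednesday, Thursday, Friday, Saturday, Sunday, Monday — 2 of them qualify.
Total: 200 + 2 = 202.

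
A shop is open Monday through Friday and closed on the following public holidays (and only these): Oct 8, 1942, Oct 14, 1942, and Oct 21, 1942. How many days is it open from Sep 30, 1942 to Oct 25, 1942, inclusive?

Sep 30, 1942 is a Wednesday.
That's 26 days from start to end, counting both.
26 = 7 × 3 + 5, so there are 3 full weeks plus 5 extra days.
Each full week contributes 5 weekdays (Mon–Fri): 3 × 5 = 15.
The 5 extra days are Wednesday, Thursday, Friday, Saturday, Sunday — 3 of them qualify.
Total: 15 + 3 = 18.
Holidays: Oct 8, 1942 (Thu); Oct 14, 1942 (Wed); Oct 21, 1942 (Wed).
All 3 holidays fall on weekdays, so subtract 3.
Business days: 18 − 3 = 15.

15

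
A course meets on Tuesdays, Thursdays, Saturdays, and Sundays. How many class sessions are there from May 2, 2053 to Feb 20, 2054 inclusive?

168

May 2, 2053 is a Friday.
From May 2, 2053 to Feb 20, 2054 is 295 days inclusive.
295 = 7 × 42 + 1, so there are 42 full weeks plus 1 extra day.
Each full week contributes 4 days from the set (Tue, Thu, Sat, Sun): 42 × 4 = 168.
The 1 extra day is Friday — none qualify.
Total: 168 + 0 = 168.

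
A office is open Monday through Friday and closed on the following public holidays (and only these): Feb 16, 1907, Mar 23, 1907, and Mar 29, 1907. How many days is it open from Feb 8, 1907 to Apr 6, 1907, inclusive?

40

Feb 8, 1907 is a Friday.
From Feb 8, 1907 to Apr 6, 1907 is 58 days inclusive.
58 = 7 × 8 + 2, so there are 8 full weeks plus 2 extra days.
Each full week contributes 5 weekdays (Mon–Fri): 8 × 5 = 40.
The 2 extra days are Friday, Saturday — 1 of them qualifies.
Total: 40 + 1 = 41.
Holidays: Feb 16, 1907 (Sat); Mar 23, 1907 (Sat); Mar 29, 1907 (Fri).
1 of the 3 holidays fall on weekdays; the rest are weekends and were already excluded.
Business days: 41 − 1 = 40.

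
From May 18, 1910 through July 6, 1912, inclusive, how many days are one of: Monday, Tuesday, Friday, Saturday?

May 18, 1910 is a Wednesday.
That's 781 days from start to end, counting both.
781 = 7 × 111 + 4, so there are 111 full weeks plus 4 extra days.
Each full week contributes 4 days from the set (Mon, Tue, Fri, Sat): 111 × 4 = 444.
The 4 extra days are Wednesday, Thursday, Friday, Saturday — 2 of them qualify.
Total: 444 + 2 = 446.

446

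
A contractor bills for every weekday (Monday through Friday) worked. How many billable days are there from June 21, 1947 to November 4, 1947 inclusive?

97 weekdays

June 21, 1947 is a Saturday.
From June 21, 1947 to November 4, 1947 is 137 days inclusive.
137 = 7 × 19 + 4, so there are 19 full weeks plus 4 extra days.
Each full week contributes 5 weekdays (Mon–Fri): 19 × 5 = 95.
The 4 extra days are Sat, Sun, Mon, Tue — 2 of them qualify.
Total: 95 + 2 = 97.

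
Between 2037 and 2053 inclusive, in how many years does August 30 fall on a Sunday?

Day of week of August 30 in each year:
2037: Sun ✓, 2038: Mon, 2039: Tue, 2040: Thu, 2041: Fri, 2042: Sat, 2043: Sun ✓, 2044: Tue, 2045: Wed, 2046: Thu, 2047: Fri, 2048: Sun ✓, 2049: Mon, 2050: Tue, 2051: Wed, 2052: Fri, 2053: Sat
Sundays: 2037, 2043, 2048.

3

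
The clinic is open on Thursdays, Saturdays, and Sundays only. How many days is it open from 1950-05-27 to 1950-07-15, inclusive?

1950-05-27 is a Saturday.
The range spans 50 days (inclusive of both endpoints).
50 = 7 × 7 + 1, so there are 7 full weeks plus 1 extra day.
Each full week contributes 3 days from the set (Thu, Sat, Sun): 7 × 3 = 21.
The 1 extra day is Saturday — 1 of them qualifies.
Total: 21 + 1 = 22.

22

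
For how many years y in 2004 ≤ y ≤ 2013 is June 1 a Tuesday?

Day of week of June 1 in each year:
2004: Tue ✓, 2005: Wed, 2006: Thu, 2007: Fri, 2008: Sun, 2009: Mon, 2010: Tue ✓, 2011: Wed, 2012: Fri, 2013: Sat
Tuesdays: 2004, 2010.

2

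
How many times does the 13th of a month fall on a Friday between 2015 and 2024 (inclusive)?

18

Friday-the-13ths by year:
2015: Feb, Mar, Nov
2016: May
2017: Jan, Oct
2018: Apr, Jul
2019: Sep, Dec
2020: Mar, Nov
2021: Aug
2022: May
2023: Jan, Oct
2024: Sep, Dec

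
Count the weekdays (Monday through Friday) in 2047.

1 January 2047 is a Tuesday.
That's 365 days from start to end, counting both.
365 = 7 × 52 + 1, so there are 52 full weeks plus 1 extra day.
Each full week contributes 5 weekdays (Mon–Fri): 52 × 5 = 260.
The 1 extra day is Tuesday — 1 of them qualifies.
Total: 260 + 1 = 261.

261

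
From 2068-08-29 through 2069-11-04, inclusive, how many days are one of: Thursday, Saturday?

2068-08-29 is a Wednesday.
That's 433 days from start to end, counting both.
433 = 7 × 61 + 6, so there are 61 full weeks plus 6 extra days.
Each full week contributes 2 days from the set (Thu, Sat): 61 × 2 = 122.
The 6 extra days are Wednesday, Thursday, Friday, Saturday, Sunday, Monday — 2 of them qualify.
Total: 122 + 2 = 124.

124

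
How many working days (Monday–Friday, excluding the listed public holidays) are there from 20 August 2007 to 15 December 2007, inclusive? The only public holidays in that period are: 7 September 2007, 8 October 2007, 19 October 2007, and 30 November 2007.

20 August 2007 is a Monday.
That's 118 days from start to end, counting both.
118 = 7 × 16 + 6, so there are 16 full weeks plus 6 extra days.
Each full week contributes 5 weekdays (Mon–Fri): 16 × 5 = 80.
The 6 extra days are Mon, Tue, Wed, Thu, Fri, Sat — 5 of them qualify.
Total: 80 + 5 = 85.
Holidays: 7 September 2007 (Fri); 8 October 2007 (Mon); 19 October 2007 (Fri); 30 November 2007 (Fri).
All 4 holidays fall on weekdays, so subtract 4.
Business days: 85 − 4 = 81.

81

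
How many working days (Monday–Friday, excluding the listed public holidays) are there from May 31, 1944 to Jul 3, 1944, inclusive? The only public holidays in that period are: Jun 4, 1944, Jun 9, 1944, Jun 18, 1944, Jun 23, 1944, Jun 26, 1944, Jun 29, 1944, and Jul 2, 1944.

20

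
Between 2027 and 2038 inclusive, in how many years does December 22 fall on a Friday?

Day of week of December 22 in each year:
2027: Wed, 2028: Fri ✓, 2029: Sat, 2030: Sun, 2031: Mon, 2032: Wed, 2033: Thu, 2034: Fri ✓, 2035: Sat, 2036: Mon, 2037: Tue, 2038: Wed
Fridays: 2028, 2034.

2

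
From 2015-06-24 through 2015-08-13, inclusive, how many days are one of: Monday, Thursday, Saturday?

2015-06-24 is a Wednesday.
That's 51 days from start to end, counting both.
51 = 7 × 7 + 2, so there are 7 full weeks plus 2 extra days.
Each full week contributes 3 days from the set (Mon, Thu, Sat): 7 × 3 = 21.
The 2 extra days are Wed, Thu — 1 of them qualifies.
Total: 21 + 1 = 22.

22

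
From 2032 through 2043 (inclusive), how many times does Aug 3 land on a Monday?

Day of week of August 3 in each year:
2032: Tue, 2033: Wed, 2034: Thu, 2035: Fri, 2036: Sun, 2037: Mon ✓, 2038: Tue, 2039: Wed, 2040: Fri, 2041: Sat, 2042: Sun, 2043: Mon ✓
Mondays: 2037, 2043.

2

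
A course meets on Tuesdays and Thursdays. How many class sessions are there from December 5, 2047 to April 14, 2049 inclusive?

December 5, 2047 is a Thursday.
From December 5, 2047 to April 14, 2049 is 497 days inclusive.
497 = 7 × 71, so the span is exactly 71 full weeks.
Each full week contributes 2 days from the set (Tue, Thu): 71 × 2 = 142.

142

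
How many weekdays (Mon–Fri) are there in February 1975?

20

February 1, 1975 is a Saturday.
From February 1, 1975 to February 28, 1975 is 28 days inclusive.
28 = 7 × 4, so the span is exactly 4 full weeks.
Each full week contributes 5 weekdays (Mon–Fri): 4 × 5 = 20.
Total: 20.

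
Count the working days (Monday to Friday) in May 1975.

May 1, 1975 is a Thursday.
That's 31 days from start to end, counting both.
31 = 7 × 4 + 3, so there are 4 full weeks plus 3 extra days.
Each full week contributes 5 weekdays (Mon–Fri): 4 × 5 = 20.
The 3 extra days are Thursday, Friday, Saturday — 2 of them qualify.
Total: 20 + 2 = 22.

22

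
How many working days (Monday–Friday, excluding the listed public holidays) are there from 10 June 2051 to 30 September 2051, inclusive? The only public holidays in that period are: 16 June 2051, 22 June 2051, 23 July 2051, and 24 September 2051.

78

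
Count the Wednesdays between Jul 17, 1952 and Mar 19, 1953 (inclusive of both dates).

Jul 17, 1952 is a Thursday.
That's 246 days from start to end, counting both.
246 = 7 × 35 + 1, so there are 35 full weeks plus 1 extra day.
Each full week contributes one Wednesday: 35 so far.
The 1 extra day is Thursday — none qualify.
Total: 35 + 0 = 35.

35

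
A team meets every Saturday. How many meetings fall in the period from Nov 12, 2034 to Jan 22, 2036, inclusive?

62

Nov 12, 2034 is a Sunday.
That's 437 days from start to end, counting both.
437 = 7 × 62 + 3, so there are 62 full weeks plus 3 extra days.
Each full week contributes one Saturday: 62 so far.
The 3 extra days are Sunday, Monday, Tuesday — none qualify.
Total: 62 + 0 = 62.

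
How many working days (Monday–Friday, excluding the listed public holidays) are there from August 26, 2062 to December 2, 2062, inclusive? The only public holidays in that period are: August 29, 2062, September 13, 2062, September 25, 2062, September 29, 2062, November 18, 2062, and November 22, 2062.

65 working days

August 26, 2062 is a Saturday.
That's 99 days from start to end, counting both.
99 = 7 × 14 + 1, so there are 14 full weeks plus 1 extra day.
Each full week contributes 5 weekdays (Mon–Fri): 14 × 5 = 70.
The 1 extra day is Sat — none qualify.
Total: 70 + 0 = 70.
Holidays: August 29, 2062 (Tue); September 13, 2062 (Wed); September 25, 2062 (Mon); September 29, 2062 (Fri); November 18, 2062 (Sat); November 22, 2062 (Wed).
5 of the 6 holidays fall on weekdays; the rest are weekends and were already excluded.
Business days: 70 − 5 = 65.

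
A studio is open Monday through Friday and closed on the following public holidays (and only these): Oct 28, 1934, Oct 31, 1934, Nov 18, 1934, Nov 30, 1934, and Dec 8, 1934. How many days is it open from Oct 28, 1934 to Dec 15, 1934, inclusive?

33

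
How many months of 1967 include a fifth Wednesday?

A month has five Wednesdays exactly when Wednesday falls within its first (length − 28) days.
Jan: 31 days, starts Sun → 5 of Sun, Mon, Tue
Feb: 28 days, starts Wed → 5 of (none)
Mar: 31 days, starts Wed → 5 of Wed, Thu, Fri ✓
Apr: 30 days, starts Sat → 5 of Sat, Sun
May: 31 days, starts Mon → 5 of Mon, Tue, Wed ✓
Jun: 30 days, starts Thu → 5 of Thu, Fri
Jul: 31 days, starts Sat → 5 of Sat, Sun, Mon
Aug: 31 days, starts Tue → 5 of Tue, Wed, Thu ✓
Sep: 30 days, starts Fri → 5 of Fri, Sat
Oct: 31 days, starts Sun → 5 of Sun, Mon, Tue
Nov: 30 days, starts Wed → 5 of Wed, Thu ✓
Dec: 31 days, starts Fri → 5 of Fri, Sat, Sun
Months with five Wednesdays: Mar, May, Aug, Nov.

4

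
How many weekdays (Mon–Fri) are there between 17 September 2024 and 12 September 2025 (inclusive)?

259

17 September 2024 is a Tuesday.
From 17 September 2024 to 12 September 2025 is 361 days inclusive.
361 = 7 × 51 + 4, so there are 51 full weeks plus 4 extra days.
Each full week contributes 5 weekdays (Mon–Fri): 51 × 5 = 255.
The 4 extra days are Tuesday, Wednesday, Thursday, Friday — 4 of them qualify.
Total: 255 + 4 = 259.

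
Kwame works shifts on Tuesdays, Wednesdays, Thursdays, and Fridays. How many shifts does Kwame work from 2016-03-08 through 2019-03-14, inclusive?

631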